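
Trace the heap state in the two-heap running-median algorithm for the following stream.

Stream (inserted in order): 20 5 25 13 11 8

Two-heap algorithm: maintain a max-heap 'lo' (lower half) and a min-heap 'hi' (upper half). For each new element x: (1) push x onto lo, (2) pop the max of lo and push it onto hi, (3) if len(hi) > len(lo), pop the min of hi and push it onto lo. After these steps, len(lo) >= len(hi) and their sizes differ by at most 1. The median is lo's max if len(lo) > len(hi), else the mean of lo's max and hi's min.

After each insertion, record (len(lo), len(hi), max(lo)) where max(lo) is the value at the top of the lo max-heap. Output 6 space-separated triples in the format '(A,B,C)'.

Step 1: insert 20 -> lo=[20] hi=[] -> (len(lo)=1, len(hi)=0, max(lo)=20)
Step 2: insert 5 -> lo=[5] hi=[20] -> (len(lo)=1, len(hi)=1, max(lo)=5)
Step 3: insert 25 -> lo=[5, 20] hi=[25] -> (len(lo)=2, len(hi)=1, max(lo)=20)
Step 4: insert 13 -> lo=[5, 13] hi=[20, 25] -> (len(lo)=2, len(hi)=2, max(lo)=13)
Step 5: insert 11 -> lo=[5, 11, 13] hi=[20, 25] -> (len(lo)=3, len(hi)=2, max(lo)=13)
Step 6: insert 8 -> lo=[5, 8, 11] hi=[13, 20, 25] -> (len(lo)=3, len(hi)=3, max(lo)=11)

Answer: (1,0,20) (1,1,5) (2,1,20) (2,2,13) (3,2,13) (3,3,11)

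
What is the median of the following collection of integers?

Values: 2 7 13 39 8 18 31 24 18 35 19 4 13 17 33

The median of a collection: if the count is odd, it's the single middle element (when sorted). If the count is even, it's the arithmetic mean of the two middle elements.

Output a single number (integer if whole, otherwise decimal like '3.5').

Step 1: insert 2 -> lo=[2] (size 1, max 2) hi=[] (size 0) -> median=2
Step 2: insert 7 -> lo=[2] (size 1, max 2) hi=[7] (size 1, min 7) -> median=4.5
Step 3: insert 13 -> lo=[2, 7] (size 2, max 7) hi=[13] (size 1, min 13) -> median=7
Step 4: insert 39 -> lo=[2, 7] (size 2, max 7) hi=[13, 39] (size 2, min 13) -> median=10
Step 5: insert 8 -> lo=[2, 7, 8] (size 3, max 8) hi=[13, 39] (size 2, min 13) -> median=8
Step 6: insert 18 -> lo=[2, 7, 8] (size 3, max 8) hi=[13, 18, 39] (size 3, min 13) -> median=10.5
Step 7: insert 31 -> lo=[2, 7, 8, 13] (size 4, max 13) hi=[18, 31, 39] (size 3, min 18) -> median=13
Step 8: insert 24 -> lo=[2, 7, 8, 13] (size 4, max 13) hi=[18, 24, 31, 39] (size 4, min 18) -> median=15.5
Step 9: insert 18 -> lo=[2, 7, 8, 13, 18] (size 5, max 18) hi=[18, 24, 31, 39] (size 4, min 18) -> median=18
Step 10: insert 35 -> lo=[2, 7, 8, 13, 18] (size 5, max 18) hi=[18, 24, 31, 35, 39] (size 5, min 18) -> median=18
Step 11: insert 19 -> lo=[2, 7, 8, 13, 18, 18] (size 6, max 18) hi=[19, 24, 31, 35, 39] (size 5, min 19) -> median=18
Step 12: insert 4 -> lo=[2, 4, 7, 8, 13, 18] (size 6, max 18) hi=[18, 19, 24, 31, 35, 39] (size 6, min 18) -> median=18
Step 13: insert 13 -> lo=[2, 4, 7, 8, 13, 13, 18] (size 7, max 18) hi=[18, 19, 24, 31, 35, 39] (size 6, min 18) -> median=18
Step 14: insert 17 -> lo=[2, 4, 7, 8, 13, 13, 17] (size 7, max 17) hi=[18, 18, 19, 24, 31, 35, 39] (size 7, min 18) -> median=17.5
Step 15: insert 33 -> lo=[2, 4, 7, 8, 13, 13, 17, 18] (size 8, max 18) hi=[18, 19, 24, 31, 33, 35, 39] (size 7, min 18) -> median=18

Answer: 18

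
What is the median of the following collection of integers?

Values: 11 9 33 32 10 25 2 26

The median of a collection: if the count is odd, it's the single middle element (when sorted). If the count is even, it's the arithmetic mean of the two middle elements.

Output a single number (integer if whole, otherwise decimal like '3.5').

Answer: 18

Derivation:
Step 1: insert 11 -> lo=[11] (size 1, max 11) hi=[] (size 0) -> median=11
Step 2: insert 9 -> lo=[9] (size 1, max 9) hi=[11] (size 1, min 11) -> median=10
Step 3: insert 33 -> lo=[9, 11] (size 2, max 11) hi=[33] (size 1, min 33) -> median=11
Step 4: insert 32 -> lo=[9, 11] (size 2, max 11) hi=[32, 33] (size 2, min 32) -> median=21.5
Step 5: insert 10 -> lo=[9, 10, 11] (size 3, max 11) hi=[32, 33] (size 2, min 32) -> median=11
Step 6: insert 25 -> lo=[9, 10, 11] (size 3, max 11) hi=[25, 32, 33] (size 3, min 25) -> median=18
Step 7: insert 2 -> lo=[2, 9, 10, 11] (size 4, max 11) hi=[25, 32, 33] (size 3, min 25) -> median=11
Step 8: insert 26 -> lo=[2, 9, 10, 11] (size 4, max 11) hi=[25, 26, 32, 33] (size 4, min 25) -> median=18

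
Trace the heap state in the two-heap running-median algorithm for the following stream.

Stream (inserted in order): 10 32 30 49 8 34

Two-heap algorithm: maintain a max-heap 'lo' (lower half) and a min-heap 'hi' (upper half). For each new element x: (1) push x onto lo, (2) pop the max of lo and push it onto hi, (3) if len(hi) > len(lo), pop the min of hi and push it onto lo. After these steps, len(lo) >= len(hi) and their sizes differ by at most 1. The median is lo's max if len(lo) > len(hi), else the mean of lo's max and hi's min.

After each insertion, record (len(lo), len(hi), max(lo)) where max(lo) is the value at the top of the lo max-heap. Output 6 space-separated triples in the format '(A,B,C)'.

Answer: (1,0,10) (1,1,10) (2,1,30) (2,2,30) (3,2,30) (3,3,30)

Derivation:
Step 1: insert 10 -> lo=[10] hi=[] -> (len(lo)=1, len(hi)=0, max(lo)=10)
Step 2: insert 32 -> lo=[10] hi=[32] -> (len(lo)=1, len(hi)=1, max(lo)=10)
Step 3: insert 30 -> lo=[10, 30] hi=[32] -> (len(lo)=2, len(hi)=1, max(lo)=30)
Step 4: insert 49 -> lo=[10, 30] hi=[32, 49] -> (len(lo)=2, len(hi)=2, max(lo)=30)
Step 5: insert 8 -> lo=[8, 10, 30] hi=[32, 49] -> (len(lo)=3, len(hi)=2, max(lo)=30)
Step 6: insert 34 -> lo=[8, 10, 30] hi=[32, 34, 49] -> (len(lo)=3, len(hi)=3, max(lo)=30)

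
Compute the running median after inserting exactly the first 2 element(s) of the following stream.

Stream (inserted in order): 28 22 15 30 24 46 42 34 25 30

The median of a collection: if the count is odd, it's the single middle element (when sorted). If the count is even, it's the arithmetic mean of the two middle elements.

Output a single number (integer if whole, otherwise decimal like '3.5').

Step 1: insert 28 -> lo=[28] (size 1, max 28) hi=[] (size 0) -> median=28
Step 2: insert 22 -> lo=[22] (size 1, max 22) hi=[28] (size 1, min 28) -> median=25

Answer: 25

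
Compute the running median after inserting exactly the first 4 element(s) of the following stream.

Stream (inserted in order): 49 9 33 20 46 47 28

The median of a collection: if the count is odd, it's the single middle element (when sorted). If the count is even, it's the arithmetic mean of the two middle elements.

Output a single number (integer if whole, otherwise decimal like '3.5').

Answer: 26.5

Derivation:
Step 1: insert 49 -> lo=[49] (size 1, max 49) hi=[] (size 0) -> median=49
Step 2: insert 9 -> lo=[9] (size 1, max 9) hi=[49] (size 1, min 49) -> median=29
Step 3: insert 33 -> lo=[9, 33] (size 2, max 33) hi=[49] (size 1, min 49) -> median=33
Step 4: insert 20 -> lo=[9, 20] (size 2, max 20) hi=[33, 49] (size 2, min 33) -> median=26.5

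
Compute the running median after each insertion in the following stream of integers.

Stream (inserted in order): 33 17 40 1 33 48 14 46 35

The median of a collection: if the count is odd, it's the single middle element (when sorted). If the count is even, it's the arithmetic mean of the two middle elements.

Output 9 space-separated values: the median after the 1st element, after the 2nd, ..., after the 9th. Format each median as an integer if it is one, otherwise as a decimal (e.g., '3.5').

Answer: 33 25 33 25 33 33 33 33 33

Derivation:
Step 1: insert 33 -> lo=[33] (size 1, max 33) hi=[] (size 0) -> median=33
Step 2: insert 17 -> lo=[17] (size 1, max 17) hi=[33] (size 1, min 33) -> median=25
Step 3: insert 40 -> lo=[17, 33] (size 2, max 33) hi=[40] (size 1, min 40) -> median=33
Step 4: insert 1 -> lo=[1, 17] (size 2, max 17) hi=[33, 40] (size 2, min 33) -> median=25
Step 5: insert 33 -> lo=[1, 17, 33] (size 3, max 33) hi=[33, 40] (size 2, min 33) -> median=33
Step 6: insert 48 -> lo=[1, 17, 33] (size 3, max 33) hi=[33, 40, 48] (size 3, min 33) -> median=33
Step 7: insert 14 -> lo=[1, 14, 17, 33] (size 4, max 33) hi=[33, 40, 48] (size 3, min 33) -> median=33
Step 8: insert 46 -> lo=[1, 14, 17, 33] (size 4, max 33) hi=[33, 40, 46, 48] (size 4, min 33) -> median=33
Step 9: insert 35 -> lo=[1, 14, 17, 33, 33] (size 5, max 33) hi=[35, 40, 46, 48] (size 4, min 35) -> median=33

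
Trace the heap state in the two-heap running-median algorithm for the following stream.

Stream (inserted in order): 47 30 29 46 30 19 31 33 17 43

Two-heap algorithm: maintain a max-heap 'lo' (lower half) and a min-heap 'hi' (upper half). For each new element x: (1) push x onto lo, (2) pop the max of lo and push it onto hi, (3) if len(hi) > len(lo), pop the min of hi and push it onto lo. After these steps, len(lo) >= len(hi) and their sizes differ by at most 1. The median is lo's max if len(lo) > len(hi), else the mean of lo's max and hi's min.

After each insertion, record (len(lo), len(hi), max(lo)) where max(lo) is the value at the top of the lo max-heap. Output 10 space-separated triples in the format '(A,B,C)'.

Step 1: insert 47 -> lo=[47] hi=[] -> (len(lo)=1, len(hi)=0, max(lo)=47)
Step 2: insert 30 -> lo=[30] hi=[47] -> (len(lo)=1, len(hi)=1, max(lo)=30)
Step 3: insert 29 -> lo=[29, 30] hi=[47] -> (len(lo)=2, len(hi)=1, max(lo)=30)
Step 4: insert 46 -> lo=[29, 30] hi=[46, 47] -> (len(lo)=2, len(hi)=2, max(lo)=30)
Step 5: insert 30 -> lo=[29, 30, 30] hi=[46, 47] -> (len(lo)=3, len(hi)=2, max(lo)=30)
Step 6: insert 19 -> lo=[19, 29, 30] hi=[30, 46, 47] -> (len(lo)=3, len(hi)=3, max(lo)=30)
Step 7: insert 31 -> lo=[19, 29, 30, 30] hi=[31, 46, 47] -> (len(lo)=4, len(hi)=3, max(lo)=30)
Step 8: insert 33 -> lo=[19, 29, 30, 30] hi=[31, 33, 46, 47] -> (len(lo)=4, len(hi)=4, max(lo)=30)
Step 9: insert 17 -> lo=[17, 19, 29, 30, 30] hi=[31, 33, 46, 47] -> (len(lo)=5, len(hi)=4, max(lo)=30)
Step 10: insert 43 -> lo=[17, 19, 29, 30, 30] hi=[31, 33, 43, 46, 47] -> (len(lo)=5, len(hi)=5, max(lo)=30)

Answer: (1,0,47) (1,1,30) (2,1,30) (2,2,30) (3,2,30) (3,3,30) (4,3,30) (4,4,30) (5,4,30) (5,5,30)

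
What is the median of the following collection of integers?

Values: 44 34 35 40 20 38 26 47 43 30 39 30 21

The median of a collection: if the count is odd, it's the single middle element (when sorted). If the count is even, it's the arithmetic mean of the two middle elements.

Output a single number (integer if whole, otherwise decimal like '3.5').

Step 1: insert 44 -> lo=[44] (size 1, max 44) hi=[] (size 0) -> median=44
Step 2: insert 34 -> lo=[34] (size 1, max 34) hi=[44] (size 1, min 44) -> median=39
Step 3: insert 35 -> lo=[34, 35] (size 2, max 35) hi=[44] (size 1, min 44) -> median=35
Step 4: insert 40 -> lo=[34, 35] (size 2, max 35) hi=[40, 44] (size 2, min 40) -> median=37.5
Step 5: insert 20 -> lo=[20, 34, 35] (size 3, max 35) hi=[40, 44] (size 2, min 40) -> median=35
Step 6: insert 38 -> lo=[20, 34, 35] (size 3, max 35) hi=[38, 40, 44] (size 3, min 38) -> median=36.5
Step 7: insert 26 -> lo=[20, 26, 34, 35] (size 4, max 35) hi=[38, 40, 44] (size 3, min 38) -> median=35
Step 8: insert 47 -> lo=[20, 26, 34, 35] (size 4, max 35) hi=[38, 40, 44, 47] (size 4, min 38) -> median=36.5
Step 9: insert 43 -> lo=[20, 26, 34, 35, 38] (size 5, max 38) hi=[40, 43, 44, 47] (size 4, min 40) -> median=38
Step 10: insert 30 -> lo=[20, 26, 30, 34, 35] (size 5, max 35) hi=[38, 40, 43, 44, 47] (size 5, min 38) -> median=36.5
Step 11: insert 39 -> lo=[20, 26, 30, 34, 35, 38] (size 6, max 38) hi=[39, 40, 43, 44, 47] (size 5, min 39) -> median=38
Step 12: insert 30 -> lo=[20, 26, 30, 30, 34, 35] (size 6, max 35) hi=[38, 39, 40, 43, 44, 47] (size 6, min 38) -> median=36.5
Step 13: insert 21 -> lo=[20, 21, 26, 30, 30, 34, 35] (size 7, max 35) hi=[38, 39, 40, 43, 44, 47] (size 6, min 38) -> median=35

Answer: 35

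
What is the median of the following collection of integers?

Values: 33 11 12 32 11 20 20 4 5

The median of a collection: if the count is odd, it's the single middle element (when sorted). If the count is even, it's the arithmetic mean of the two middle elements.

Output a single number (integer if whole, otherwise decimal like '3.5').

Answer: 12

Derivation:
Step 1: insert 33 -> lo=[33] (size 1, max 33) hi=[] (size 0) -> median=33
Step 2: insert 11 -> lo=[11] (size 1, max 11) hi=[33] (size 1, min 33) -> median=22
Step 3: insert 12 -> lo=[11, 12] (size 2, max 12) hi=[33] (size 1, min 33) -> median=12
Step 4: insert 32 -> lo=[11, 12] (size 2, max 12) hi=[32, 33] (size 2, min 32) -> median=22
Step 5: insert 11 -> lo=[11, 11, 12] (size 3, max 12) hi=[32, 33] (size 2, min 32) -> median=12
Step 6: insert 20 -> lo=[11, 11, 12] (size 3, max 12) hi=[20, 32, 33] (size 3, min 20) -> median=16
Step 7: insert 20 -> lo=[11, 11, 12, 20] (size 4, max 20) hi=[20, 32, 33] (size 3, min 20) -> median=20
Step 8: insert 4 -> lo=[4, 11, 11, 12] (size 4, max 12) hi=[20, 20, 32, 33] (size 4, min 20) -> median=16
Step 9: insert 5 -> lo=[4, 5, 11, 11, 12] (size 5, max 12) hi=[20, 20, 32, 33] (size 4, min 20) -> median=12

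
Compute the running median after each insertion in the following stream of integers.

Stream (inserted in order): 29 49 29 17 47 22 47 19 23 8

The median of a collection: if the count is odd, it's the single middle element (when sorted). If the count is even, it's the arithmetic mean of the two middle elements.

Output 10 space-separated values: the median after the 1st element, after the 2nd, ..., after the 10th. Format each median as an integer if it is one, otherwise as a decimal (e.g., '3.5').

Answer: 29 39 29 29 29 29 29 29 29 26

Derivation:
Step 1: insert 29 -> lo=[29] (size 1, max 29) hi=[] (size 0) -> median=29
Step 2: insert 49 -> lo=[29] (size 1, max 29) hi=[49] (size 1, min 49) -> median=39
Step 3: insert 29 -> lo=[29, 29] (size 2, max 29) hi=[49] (size 1, min 49) -> median=29
Step 4: insert 17 -> lo=[17, 29] (size 2, max 29) hi=[29, 49] (size 2, min 29) -> median=29
Step 5: insert 47 -> lo=[17, 29, 29] (size 3, max 29) hi=[47, 49] (size 2, min 47) -> median=29
Step 6: insert 22 -> lo=[17, 22, 29] (size 3, max 29) hi=[29, 47, 49] (size 3, min 29) -> median=29
Step 7: insert 47 -> lo=[17, 22, 29, 29] (size 4, max 29) hi=[47, 47, 49] (size 3, min 47) -> median=29
Step 8: insert 19 -> lo=[17, 19, 22, 29] (size 4, max 29) hi=[29, 47, 47, 49] (size 4, min 29) -> median=29
Step 9: insert 23 -> lo=[17, 19, 22, 23, 29] (size 5, max 29) hi=[29, 47, 47, 49] (size 4, min 29) -> median=29
Step 10: insert 8 -> lo=[8, 17, 19, 22, 23] (size 5, max 23) hi=[29, 29, 47, 47, 49] (size 5, min 29) -> median=26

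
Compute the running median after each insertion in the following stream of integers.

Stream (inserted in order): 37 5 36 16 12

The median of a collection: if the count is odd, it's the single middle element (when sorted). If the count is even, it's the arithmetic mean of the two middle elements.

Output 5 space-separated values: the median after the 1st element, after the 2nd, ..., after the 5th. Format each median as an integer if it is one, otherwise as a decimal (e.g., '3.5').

Answer: 37 21 36 26 16

Derivation:
Step 1: insert 37 -> lo=[37] (size 1, max 37) hi=[] (size 0) -> median=37
Step 2: insert 5 -> lo=[5] (size 1, max 5) hi=[37] (size 1, min 37) -> median=21
Step 3: insert 36 -> lo=[5, 36] (size 2, max 36) hi=[37] (size 1, min 37) -> median=36
Step 4: insert 16 -> lo=[5, 16] (size 2, max 16) hi=[36, 37] (size 2, min 36) -> median=26
Step 5: insert 12 -> lo=[5, 12, 16] (size 3, max 16) hi=[36, 37] (size 2, min 36) -> median=16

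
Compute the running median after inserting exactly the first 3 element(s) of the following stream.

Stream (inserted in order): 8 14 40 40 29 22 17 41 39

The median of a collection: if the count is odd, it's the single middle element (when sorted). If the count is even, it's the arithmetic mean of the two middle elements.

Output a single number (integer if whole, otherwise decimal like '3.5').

Step 1: insert 8 -> lo=[8] (size 1, max 8) hi=[] (size 0) -> median=8
Step 2: insert 14 -> lo=[8] (size 1, max 8) hi=[14] (size 1, min 14) -> median=11
Step 3: insert 40 -> lo=[8, 14] (size 2, max 14) hi=[40] (size 1, min 40) -> median=14

Answer: 14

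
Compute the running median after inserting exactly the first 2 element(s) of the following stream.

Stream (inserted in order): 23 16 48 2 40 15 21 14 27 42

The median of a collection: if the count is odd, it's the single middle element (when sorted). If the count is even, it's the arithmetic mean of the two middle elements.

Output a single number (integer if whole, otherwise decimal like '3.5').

Step 1: insert 23 -> lo=[23] (size 1, max 23) hi=[] (size 0) -> median=23
Step 2: insert 16 -> lo=[16] (size 1, max 16) hi=[23] (size 1, min 23) -> median=19.5

Answer: 19.5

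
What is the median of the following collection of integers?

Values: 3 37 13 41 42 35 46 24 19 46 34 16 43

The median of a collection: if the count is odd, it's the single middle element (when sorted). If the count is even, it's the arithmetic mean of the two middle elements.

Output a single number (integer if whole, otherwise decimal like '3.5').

Step 1: insert 3 -> lo=[3] (size 1, max 3) hi=[] (size 0) -> median=3
Step 2: insert 37 -> lo=[3] (size 1, max 3) hi=[37] (size 1, min 37) -> median=20
Step 3: insert 13 -> lo=[3, 13] (size 2, max 13) hi=[37] (size 1, min 37) -> median=13
Step 4: insert 41 -> lo=[3, 13] (size 2, max 13) hi=[37, 41] (size 2, min 37) -> median=25
Step 5: insert 42 -> lo=[3, 13, 37] (size 3, max 37) hi=[41, 42] (size 2, min 41) -> median=37
Step 6: insert 35 -> lo=[3, 13, 35] (size 3, max 35) hi=[37, 41, 42] (size 3, min 37) -> median=36
Step 7: insert 46 -> lo=[3, 13, 35, 37] (size 4, max 37) hi=[41, 42, 46] (size 3, min 41) -> median=37
Step 8: insert 24 -> lo=[3, 13, 24, 35] (size 4, max 35) hi=[37, 41, 42, 46] (size 4, min 37) -> median=36
Step 9: insert 19 -> lo=[3, 13, 19, 24, 35] (size 5, max 35) hi=[37, 41, 42, 46] (size 4, min 37) -> median=35
Step 10: insert 46 -> lo=[3, 13, 19, 24, 35] (size 5, max 35) hi=[37, 41, 42, 46, 46] (size 5, min 37) -> median=36
Step 11: insert 34 -> lo=[3, 13, 19, 24, 34, 35] (size 6, max 35) hi=[37, 41, 42, 46, 46] (size 5, min 37) -> median=35
Step 12: insert 16 -> lo=[3, 13, 16, 19, 24, 34] (size 6, max 34) hi=[35, 37, 41, 42, 46, 46] (size 6, min 35) -> median=34.5
Step 13: insert 43 -> lo=[3, 13, 16, 19, 24, 34, 35] (size 7, max 35) hi=[37, 41, 42, 43, 46, 46] (size 6, min 37) -> median=35

Answer: 35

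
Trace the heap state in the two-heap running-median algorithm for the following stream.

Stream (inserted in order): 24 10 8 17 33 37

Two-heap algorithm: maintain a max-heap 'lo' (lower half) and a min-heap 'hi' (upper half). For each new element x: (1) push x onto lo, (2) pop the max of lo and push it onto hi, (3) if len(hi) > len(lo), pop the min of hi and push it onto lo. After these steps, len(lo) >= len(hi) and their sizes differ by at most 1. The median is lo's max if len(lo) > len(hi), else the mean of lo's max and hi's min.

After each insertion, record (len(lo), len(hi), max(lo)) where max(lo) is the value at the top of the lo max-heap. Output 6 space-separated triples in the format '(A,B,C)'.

Answer: (1,0,24) (1,1,10) (2,1,10) (2,2,10) (3,2,17) (3,3,17)

Derivation:
Step 1: insert 24 -> lo=[24] hi=[] -> (len(lo)=1, len(hi)=0, max(lo)=24)
Step 2: insert 10 -> lo=[10] hi=[24] -> (len(lo)=1, len(hi)=1, max(lo)=10)
Step 3: insert 8 -> lo=[8, 10] hi=[24] -> (len(lo)=2, len(hi)=1, max(lo)=10)
Step 4: insert 17 -> lo=[8, 10] hi=[17, 24] -> (len(lo)=2, len(hi)=2, max(lo)=10)
Step 5: insert 33 -> lo=[8, 10, 17] hi=[24, 33] -> (len(lo)=3, len(hi)=2, max(lo)=17)
Step 6: insert 37 -> lo=[8, 10, 17] hi=[24, 33, 37] -> (len(lo)=3, len(hi)=3, max(lo)=17)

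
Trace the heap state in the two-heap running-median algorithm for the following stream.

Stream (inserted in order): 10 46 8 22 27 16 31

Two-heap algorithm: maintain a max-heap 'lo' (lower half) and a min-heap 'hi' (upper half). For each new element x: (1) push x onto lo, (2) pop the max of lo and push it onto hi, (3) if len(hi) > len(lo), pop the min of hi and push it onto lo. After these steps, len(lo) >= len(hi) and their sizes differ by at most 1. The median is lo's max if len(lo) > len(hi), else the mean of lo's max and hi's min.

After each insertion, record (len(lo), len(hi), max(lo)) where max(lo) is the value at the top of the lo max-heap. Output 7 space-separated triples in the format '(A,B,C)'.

Answer: (1,0,10) (1,1,10) (2,1,10) (2,2,10) (3,2,22) (3,3,16) (4,3,22)

Derivation:
Step 1: insert 10 -> lo=[10] hi=[] -> (len(lo)=1, len(hi)=0, max(lo)=10)
Step 2: insert 46 -> lo=[10] hi=[46] -> (len(lo)=1, len(hi)=1, max(lo)=10)
Step 3: insert 8 -> lo=[8, 10] hi=[46] -> (len(lo)=2, len(hi)=1, max(lo)=10)
Step 4: insert 22 -> lo=[8, 10] hi=[22, 46] -> (len(lo)=2, len(hi)=2, max(lo)=10)
Step 5: insert 27 -> lo=[8, 10, 22] hi=[27, 46] -> (len(lo)=3, len(hi)=2, max(lo)=22)
Step 6: insert 16 -> lo=[8, 10, 16] hi=[22, 27, 46] -> (len(lo)=3, len(hi)=3, max(lo)=16)
Step 7: insert 31 -> lo=[8, 10, 16, 22] hi=[27, 31, 46] -> (len(lo)=4, len(hi)=3, max(lo)=22)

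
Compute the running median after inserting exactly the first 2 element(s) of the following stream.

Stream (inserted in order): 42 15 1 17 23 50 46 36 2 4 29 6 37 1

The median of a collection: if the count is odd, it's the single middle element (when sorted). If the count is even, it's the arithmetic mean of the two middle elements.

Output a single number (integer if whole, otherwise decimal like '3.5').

Answer: 28.5

Derivation:
Step 1: insert 42 -> lo=[42] (size 1, max 42) hi=[] (size 0) -> median=42
Step 2: insert 15 -> lo=[15] (size 1, max 15) hi=[42] (size 1, min 42) -> median=28.5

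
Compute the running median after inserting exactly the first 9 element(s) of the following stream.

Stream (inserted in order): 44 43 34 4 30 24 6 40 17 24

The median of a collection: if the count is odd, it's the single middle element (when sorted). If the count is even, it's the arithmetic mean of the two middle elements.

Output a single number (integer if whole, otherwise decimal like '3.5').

Answer: 30

Derivation:
Step 1: insert 44 -> lo=[44] (size 1, max 44) hi=[] (size 0) -> median=44
Step 2: insert 43 -> lo=[43] (size 1, max 43) hi=[44] (size 1, min 44) -> median=43.5
Step 3: insert 34 -> lo=[34, 43] (size 2, max 43) hi=[44] (size 1, min 44) -> median=43
Step 4: insert 4 -> lo=[4, 34] (size 2, max 34) hi=[43, 44] (size 2, min 43) -> median=38.5
Step 5: insert 30 -> lo=[4, 30, 34] (size 3, max 34) hi=[43, 44] (size 2, min 43) -> median=34
Step 6: insert 24 -> lo=[4, 24, 30] (size 3, max 30) hi=[34, 43, 44] (size 3, min 34) -> median=32
Step 7: insert 6 -> lo=[4, 6, 24, 30] (size 4, max 30) hi=[34, 43, 44] (size 3, min 34) -> median=30
Step 8: insert 40 -> lo=[4, 6, 24, 30] (size 4, max 30) hi=[34, 40, 43, 44] (size 4, min 34) -> median=32
Step 9: insert 17 -> lo=[4, 6, 17, 24, 30] (size 5, max 30) hi=[34, 40, 43, 44] (size 4, min 34) -> median=30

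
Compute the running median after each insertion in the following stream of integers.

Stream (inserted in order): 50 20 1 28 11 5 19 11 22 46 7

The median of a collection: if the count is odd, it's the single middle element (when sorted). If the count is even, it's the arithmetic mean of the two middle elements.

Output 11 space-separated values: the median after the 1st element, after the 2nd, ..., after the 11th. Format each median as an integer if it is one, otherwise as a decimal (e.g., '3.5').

Step 1: insert 50 -> lo=[50] (size 1, max 50) hi=[] (size 0) -> median=50
Step 2: insert 20 -> lo=[20] (size 1, max 20) hi=[50] (size 1, min 50) -> median=35
Step 3: insert 1 -> lo=[1, 20] (size 2, max 20) hi=[50] (size 1, min 50) -> median=20
Step 4: insert 28 -> lo=[1, 20] (size 2, max 20) hi=[28, 50] (size 2, min 28) -> median=24
Step 5: insert 11 -> lo=[1, 11, 20] (size 3, max 20) hi=[28, 50] (size 2, min 28) -> median=20
Step 6: insert 5 -> lo=[1, 5, 11] (size 3, max 11) hi=[20, 28, 50] (size 3, min 20) -> median=15.5
Step 7: insert 19 -> lo=[1, 5, 11, 19] (size 4, max 19) hi=[20, 28, 50] (size 3, min 20) -> median=19
Step 8: insert 11 -> lo=[1, 5, 11, 11] (size 4, max 11) hi=[19, 20, 28, 50] (size 4, min 19) -> median=15
Step 9: insert 22 -> lo=[1, 5, 11, 11, 19] (size 5, max 19) hi=[20, 22, 28, 50] (size 4, min 20) -> median=19
Step 10: insert 46 -> lo=[1, 5, 11, 11, 19] (size 5, max 19) hi=[20, 22, 28, 46, 50] (size 5, min 20) -> median=19.5
Step 11: insert 7 -> lo=[1, 5, 7, 11, 11, 19] (size 6, max 19) hi=[20, 22, 28, 46, 50] (size 5, min 20) -> median=19

Answer: 50 35 20 24 20 15.5 19 15 19 19.5 19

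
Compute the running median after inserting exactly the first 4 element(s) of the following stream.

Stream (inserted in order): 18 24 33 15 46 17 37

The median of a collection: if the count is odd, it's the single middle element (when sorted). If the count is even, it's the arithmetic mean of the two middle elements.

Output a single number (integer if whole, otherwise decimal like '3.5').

Answer: 21

Derivation:
Step 1: insert 18 -> lo=[18] (size 1, max 18) hi=[] (size 0) -> median=18
Step 2: insert 24 -> lo=[18] (size 1, max 18) hi=[24] (size 1, min 24) -> median=21
Step 3: insert 33 -> lo=[18, 24] (size 2, max 24) hi=[33] (size 1, min 33) -> median=24
Step 4: insert 15 -> lo=[15, 18] (size 2, max 18) hi=[24, 33] (size 2, min 24) -> median=21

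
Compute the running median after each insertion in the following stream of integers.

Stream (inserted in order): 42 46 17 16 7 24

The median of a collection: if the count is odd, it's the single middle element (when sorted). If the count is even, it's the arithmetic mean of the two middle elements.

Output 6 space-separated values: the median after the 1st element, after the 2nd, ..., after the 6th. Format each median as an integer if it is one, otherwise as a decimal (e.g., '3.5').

Answer: 42 44 42 29.5 17 20.5

Derivation:
Step 1: insert 42 -> lo=[42] (size 1, max 42) hi=[] (size 0) -> median=42
Step 2: insert 46 -> lo=[42] (size 1, max 42) hi=[46] (size 1, min 46) -> median=44
Step 3: insert 17 -> lo=[17, 42] (size 2, max 42) hi=[46] (size 1, min 46) -> median=42
Step 4: insert 16 -> lo=[16, 17] (size 2, max 17) hi=[42, 46] (size 2, min 42) -> median=29.5
Step 5: insert 7 -> lo=[7, 16, 17] (size 3, max 17) hi=[42, 46] (size 2, min 42) -> median=17
Step 6: insert 24 -> lo=[7, 16, 17] (size 3, max 17) hi=[24, 42, 46] (size 3, min 24) -> median=20.5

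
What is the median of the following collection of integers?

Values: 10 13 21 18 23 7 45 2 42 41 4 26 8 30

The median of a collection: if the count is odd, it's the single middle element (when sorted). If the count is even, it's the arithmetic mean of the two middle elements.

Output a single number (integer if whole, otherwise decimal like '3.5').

Step 1: insert 10 -> lo=[10] (size 1, max 10) hi=[] (size 0) -> median=10
Step 2: insert 13 -> lo=[10] (size 1, max 10) hi=[13] (size 1, min 13) -> median=11.5
Step 3: insert 21 -> lo=[10, 13] (size 2, max 13) hi=[21] (size 1, min 21) -> median=13
Step 4: insert 18 -> lo=[10, 13] (size 2, max 13) hi=[18, 21] (size 2, min 18) -> median=15.5
Step 5: insert 23 -> lo=[10, 13, 18] (size 3, max 18) hi=[21, 23] (size 2, min 21) -> median=18
Step 6: insert 7 -> lo=[7, 10, 13] (size 3, max 13) hi=[18, 21, 23] (size 3, min 18) -> median=15.5
Step 7: insert 45 -> lo=[7, 10, 13, 18] (size 4, max 18) hi=[21, 23, 45] (size 3, min 21) -> median=18
Step 8: insert 2 -> lo=[2, 7, 10, 13] (size 4, max 13) hi=[18, 21, 23, 45] (size 4, min 18) -> median=15.5
Step 9: insert 42 -> lo=[2, 7, 10, 13, 18] (size 5, max 18) hi=[21, 23, 42, 45] (size 4, min 21) -> median=18
Step 10: insert 41 -> lo=[2, 7, 10, 13, 18] (size 5, max 18) hi=[21, 23, 41, 42, 45] (size 5, min 21) -> median=19.5
Step 11: insert 4 -> lo=[2, 4, 7, 10, 13, 18] (size 6, max 18) hi=[21, 23, 41, 42, 45] (size 5, min 21) -> median=18
Step 12: insert 26 -> lo=[2, 4, 7, 10, 13, 18] (size 6, max 18) hi=[21, 23, 26, 41, 42, 45] (size 6, min 21) -> median=19.5
Step 13: insert 8 -> lo=[2, 4, 7, 8, 10, 13, 18] (size 7, max 18) hi=[21, 23, 26, 41, 42, 45] (size 6, min 21) -> median=18
Step 14: insert 30 -> lo=[2, 4, 7, 8, 10, 13, 18] (size 7, max 18) hi=[21, 23, 26, 30, 41, 42, 45] (size 7, min 21) -> median=19.5

Answer: 19.5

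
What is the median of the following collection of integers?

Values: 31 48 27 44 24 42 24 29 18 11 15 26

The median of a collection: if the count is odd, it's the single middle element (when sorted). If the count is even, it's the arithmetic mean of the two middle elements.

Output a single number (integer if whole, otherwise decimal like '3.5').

Answer: 26.5

Derivation:
Step 1: insert 31 -> lo=[31] (size 1, max 31) hi=[] (size 0) -> median=31
Step 2: insert 48 -> lo=[31] (size 1, max 31) hi=[48] (size 1, min 48) -> median=39.5
Step 3: insert 27 -> lo=[27, 31] (size 2, max 31) hi=[48] (size 1, min 48) -> median=31
Step 4: insert 44 -> lo=[27, 31] (size 2, max 31) hi=[44, 48] (size 2, min 44) -> median=37.5
Step 5: insert 24 -> lo=[24, 27, 31] (size 3, max 31) hi=[44, 48] (size 2, min 44) -> median=31
Step 6: insert 42 -> lo=[24, 27, 31] (size 3, max 31) hi=[42, 44, 48] (size 3, min 42) -> median=36.5
Step 7: insert 24 -> lo=[24, 24, 27, 31] (size 4, max 31) hi=[42, 44, 48] (size 3, min 42) -> median=31
Step 8: insert 29 -> lo=[24, 24, 27, 29] (size 4, max 29) hi=[31, 42, 44, 48] (size 4, min 31) -> median=30
Step 9: insert 18 -> lo=[18, 24, 24, 27, 29] (size 5, max 29) hi=[31, 42, 44, 48] (size 4, min 31) -> median=29
Step 10: insert 11 -> lo=[11, 18, 24, 24, 27] (size 5, max 27) hi=[29, 31, 42, 44, 48] (size 5, min 29) -> median=28
Step 11: insert 15 -> lo=[11, 15, 18, 24, 24, 27] (size 6, max 27) hi=[29, 31, 42, 44, 48] (size 5, min 29) -> median=27
Step 12: insert 26 -> lo=[11, 15, 18, 24, 24, 26] (size 6, max 26) hi=[27, 29, 31, 42, 44, 48] (size 6, min 27) -> median=26.5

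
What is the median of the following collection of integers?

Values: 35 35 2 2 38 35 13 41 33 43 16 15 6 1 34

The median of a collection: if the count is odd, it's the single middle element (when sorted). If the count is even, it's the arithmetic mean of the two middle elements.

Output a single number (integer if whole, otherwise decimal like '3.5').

Answer: 33

Derivation:
Step 1: insert 35 -> lo=[35] (size 1, max 35) hi=[] (size 0) -> median=35
Step 2: insert 35 -> lo=[35] (size 1, max 35) hi=[35] (size 1, min 35) -> median=35
Step 3: insert 2 -> lo=[2, 35] (size 2, max 35) hi=[35] (size 1, min 35) -> median=35
Step 4: insert 2 -> lo=[2, 2] (size 2, max 2) hi=[35, 35] (size 2, min 35) -> median=18.5
Step 5: insert 38 -> lo=[2, 2, 35] (size 3, max 35) hi=[35, 38] (size 2, min 35) -> median=35
Step 6: insert 35 -> lo=[2, 2, 35] (size 3, max 35) hi=[35, 35, 38] (size 3, min 35) -> median=35
Step 7: insert 13 -> lo=[2, 2, 13, 35] (size 4, max 35) hi=[35, 35, 38] (size 3, min 35) -> median=35
Step 8: insert 41 -> lo=[2, 2, 13, 35] (size 4, max 35) hi=[35, 35, 38, 41] (size 4, min 35) -> median=35
Step 9: insert 33 -> lo=[2, 2, 13, 33, 35] (size 5, max 35) hi=[35, 35, 38, 41] (size 4, min 35) -> median=35
Step 10: insert 43 -> lo=[2, 2, 13, 33, 35] (size 5, max 35) hi=[35, 35, 38, 41, 43] (size 5, min 35) -> median=35
Step 11: insert 16 -> lo=[2, 2, 13, 16, 33, 35] (size 6, max 35) hi=[35, 35, 38, 41, 43] (size 5, min 35) -> median=35
Step 12: insert 15 -> lo=[2, 2, 13, 15, 16, 33] (size 6, max 33) hi=[35, 35, 35, 38, 41, 43] (size 6, min 35) -> median=34
Step 13: insert 6 -> lo=[2, 2, 6, 13, 15, 16, 33] (size 7, max 33) hi=[35, 35, 35, 38, 41, 43] (size 6, min 35) -> median=33
Step 14: insert 1 -> lo=[1, 2, 2, 6, 13, 15, 16] (size 7, max 16) hi=[33, 35, 35, 35, 38, 41, 43] (size 7, min 33) -> median=24.5
Step 15: insert 34 -> lo=[1, 2, 2, 6, 13, 15, 16, 33] (size 8, max 33) hi=[34, 35, 35, 35, 38, 41, 43] (size 7, min 34) -> median=33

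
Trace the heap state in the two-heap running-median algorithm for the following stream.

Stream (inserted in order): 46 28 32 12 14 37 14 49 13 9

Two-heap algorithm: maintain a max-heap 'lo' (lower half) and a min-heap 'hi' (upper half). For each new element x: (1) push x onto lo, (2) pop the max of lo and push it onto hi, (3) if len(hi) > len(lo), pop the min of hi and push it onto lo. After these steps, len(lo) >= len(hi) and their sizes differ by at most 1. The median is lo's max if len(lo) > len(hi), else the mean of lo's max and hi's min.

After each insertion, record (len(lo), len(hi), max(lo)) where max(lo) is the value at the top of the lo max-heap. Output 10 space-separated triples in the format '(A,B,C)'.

Answer: (1,0,46) (1,1,28) (2,1,32) (2,2,28) (3,2,28) (3,3,28) (4,3,28) (4,4,28) (5,4,28) (5,5,14)

Derivation:
Step 1: insert 46 -> lo=[46] hi=[] -> (len(lo)=1, len(hi)=0, max(lo)=46)
Step 2: insert 28 -> lo=[28] hi=[46] -> (len(lo)=1, len(hi)=1, max(lo)=28)
Step 3: insert 32 -> lo=[28, 32] hi=[46] -> (len(lo)=2, len(hi)=1, max(lo)=32)
Step 4: insert 12 -> lo=[12, 28] hi=[32, 46] -> (len(lo)=2, len(hi)=2, max(lo)=28)
Step 5: insert 14 -> lo=[12, 14, 28] hi=[32, 46] -> (len(lo)=3, len(hi)=2, max(lo)=28)
Step 6: insert 37 -> lo=[12, 14, 28] hi=[32, 37, 46] -> (len(lo)=3, len(hi)=3, max(lo)=28)
Step 7: insert 14 -> lo=[12, 14, 14, 28] hi=[32, 37, 46] -> (len(lo)=4, len(hi)=3, max(lo)=28)
Step 8: insert 49 -> lo=[12, 14, 14, 28] hi=[32, 37, 46, 49] -> (len(lo)=4, len(hi)=4, max(lo)=28)
Step 9: insert 13 -> lo=[12, 13, 14, 14, 28] hi=[32, 37, 46, 49] -> (len(lo)=5, len(hi)=4, max(lo)=28)
Step 10: insert 9 -> lo=[9, 12, 13, 14, 14] hi=[28, 32, 37, 46, 49] -> (len(lo)=5, len(hi)=5, max(lo)=14)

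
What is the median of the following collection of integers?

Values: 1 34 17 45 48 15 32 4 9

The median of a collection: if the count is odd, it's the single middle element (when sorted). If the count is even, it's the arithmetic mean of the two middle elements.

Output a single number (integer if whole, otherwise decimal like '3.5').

Step 1: insert 1 -> lo=[1] (size 1, max 1) hi=[] (size 0) -> median=1
Step 2: insert 34 -> lo=[1] (size 1, max 1) hi=[34] (size 1, min 34) -> median=17.5
Step 3: insert 17 -> lo=[1, 17] (size 2, max 17) hi=[34] (size 1, min 34) -> median=17
Step 4: insert 45 -> lo=[1, 17] (size 2, max 17) hi=[34, 45] (size 2, min 34) -> median=25.5
Step 5: insert 48 -> lo=[1, 17, 34] (size 3, max 34) hi=[45, 48] (size 2, min 45) -> median=34
Step 6: insert 15 -> lo=[1, 15, 17] (size 3, max 17) hi=[34, 45, 48] (size 3, min 34) -> median=25.5
Step 7: insert 32 -> lo=[1, 15, 17, 32] (size 4, max 32) hi=[34, 45, 48] (size 3, min 34) -> median=32
Step 8: insert 4 -> lo=[1, 4, 15, 17] (size 4, max 17) hi=[32, 34, 45, 48] (size 4, min 32) -> median=24.5
Step 9: insert 9 -> lo=[1, 4, 9, 15, 17] (size 5, max 17) hi=[32, 34, 45, 48] (size 4, min 32) -> median=17

Answer: 17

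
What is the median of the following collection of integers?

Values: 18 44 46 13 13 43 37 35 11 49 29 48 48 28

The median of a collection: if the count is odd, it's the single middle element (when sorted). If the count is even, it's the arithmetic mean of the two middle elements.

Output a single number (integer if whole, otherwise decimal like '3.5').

Answer: 36

Derivation:
Step 1: insert 18 -> lo=[18] (size 1, max 18) hi=[] (size 0) -> median=18
Step 2: insert 44 -> lo=[18] (size 1, max 18) hi=[44] (size 1, min 44) -> median=31
Step 3: insert 46 -> lo=[18, 44] (size 2, max 44) hi=[46] (size 1, min 46) -> median=44
Step 4: insert 13 -> lo=[13, 18] (size 2, max 18) hi=[44, 46] (size 2, min 44) -> median=31
Step 5: insert 13 -> lo=[13, 13, 18] (size 3, max 18) hi=[44, 46] (size 2, min 44) -> median=18
Step 6: insert 43 -> lo=[13, 13, 18] (size 3, max 18) hi=[43, 44, 46] (size 3, min 43) -> median=30.5
Step 7: insert 37 -> lo=[13, 13, 18, 37] (size 4, max 37) hi=[43, 44, 46] (size 3, min 43) -> median=37
Step 8: insert 35 -> lo=[13, 13, 18, 35] (size 4, max 35) hi=[37, 43, 44, 46] (size 4, min 37) -> median=36
Step 9: insert 11 -> lo=[11, 13, 13, 18, 35] (size 5, max 35) hi=[37, 43, 44, 46] (size 4, min 37) -> median=35
Step 10: insert 49 -> lo=[11, 13, 13, 18, 35] (size 5, max 35) hi=[37, 43, 44, 46, 49] (size 5, min 37) -> median=36
Step 11: insert 29 -> lo=[11, 13, 13, 18, 29, 35] (size 6, max 35) hi=[37, 43, 44, 46, 49] (size 5, min 37) -> median=35
Step 12: insert 48 -> lo=[11, 13, 13, 18, 29, 35] (size 6, max 35) hi=[37, 43, 44, 46, 48, 49] (size 6, min 37) -> median=36
Step 13: insert 48 -> lo=[11, 13, 13, 18, 29, 35, 37] (size 7, max 37) hi=[43, 44, 46, 48, 48, 49] (size 6, min 43) -> median=37
Step 14: insert 28 -> lo=[11, 13, 13, 18, 28, 29, 35] (size 7, max 35) hi=[37, 43, 44, 46, 48, 48, 49] (size 7, min 37) -> median=36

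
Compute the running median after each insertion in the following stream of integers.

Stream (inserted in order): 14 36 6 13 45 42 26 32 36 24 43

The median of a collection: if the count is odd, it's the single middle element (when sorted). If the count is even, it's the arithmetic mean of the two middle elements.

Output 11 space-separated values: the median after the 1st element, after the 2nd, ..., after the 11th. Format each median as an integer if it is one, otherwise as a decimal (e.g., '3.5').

Answer: 14 25 14 13.5 14 25 26 29 32 29 32

Derivation:
Step 1: insert 14 -> lo=[14] (size 1, max 14) hi=[] (size 0) -> median=14
Step 2: insert 36 -> lo=[14] (size 1, max 14) hi=[36] (size 1, min 36) -> median=25
Step 3: insert 6 -> lo=[6, 14] (size 2, max 14) hi=[36] (size 1, min 36) -> median=14
Step 4: insert 13 -> lo=[6, 13] (size 2, max 13) hi=[14, 36] (size 2, min 14) -> median=13.5
Step 5: insert 45 -> lo=[6, 13, 14] (size 3, max 14) hi=[36, 45] (size 2, min 36) -> median=14
Step 6: insert 42 -> lo=[6, 13, 14] (size 3, max 14) hi=[36, 42, 45] (size 3, min 36) -> median=25
Step 7: insert 26 -> lo=[6, 13, 14, 26] (size 4, max 26) hi=[36, 42, 45] (size 3, min 36) -> median=26
Step 8: insert 32 -> lo=[6, 13, 14, 26] (size 4, max 26) hi=[32, 36, 42, 45] (size 4, min 32) -> median=29
Step 9: insert 36 -> lo=[6, 13, 14, 26, 32] (size 5, max 32) hi=[36, 36, 42, 45] (size 4, min 36) -> median=32
Step 10: insert 24 -> lo=[6, 13, 14, 24, 26] (size 5, max 26) hi=[32, 36, 36, 42, 45] (size 5, min 32) -> median=29
Step 11: insert 43 -> lo=[6, 13, 14, 24, 26, 32] (size 6, max 32) hi=[36, 36, 42, 43, 45] (size 5, min 36) -> median=32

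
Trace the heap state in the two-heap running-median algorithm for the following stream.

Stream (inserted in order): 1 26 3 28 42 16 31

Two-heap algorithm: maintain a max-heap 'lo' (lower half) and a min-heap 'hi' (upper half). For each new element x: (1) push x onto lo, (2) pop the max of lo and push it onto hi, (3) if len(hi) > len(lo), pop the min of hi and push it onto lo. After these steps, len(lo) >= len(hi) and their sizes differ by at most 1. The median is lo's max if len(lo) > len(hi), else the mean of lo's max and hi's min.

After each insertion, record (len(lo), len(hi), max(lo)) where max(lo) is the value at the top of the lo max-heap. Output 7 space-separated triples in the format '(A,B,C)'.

Step 1: insert 1 -> lo=[1] hi=[] -> (len(lo)=1, len(hi)=0, max(lo)=1)
Step 2: insert 26 -> lo=[1] hi=[26] -> (len(lo)=1, len(hi)=1, max(lo)=1)
Step 3: insert 3 -> lo=[1, 3] hi=[26] -> (len(lo)=2, len(hi)=1, max(lo)=3)
Step 4: insert 28 -> lo=[1, 3] hi=[26, 28] -> (len(lo)=2, len(hi)=2, max(lo)=3)
Step 5: insert 42 -> lo=[1, 3, 26] hi=[28, 42] -> (len(lo)=3, len(hi)=2, max(lo)=26)
Step 6: insert 16 -> lo=[1, 3, 16] hi=[26, 28, 42] -> (len(lo)=3, len(hi)=3, max(lo)=16)
Step 7: insert 31 -> lo=[1, 3, 16, 26] hi=[28, 31, 42] -> (len(lo)=4, len(hi)=3, max(lo)=26)

Answer: (1,0,1) (1,1,1) (2,1,3) (2,2,3) (3,2,26) (3,3,16) (4,3,26)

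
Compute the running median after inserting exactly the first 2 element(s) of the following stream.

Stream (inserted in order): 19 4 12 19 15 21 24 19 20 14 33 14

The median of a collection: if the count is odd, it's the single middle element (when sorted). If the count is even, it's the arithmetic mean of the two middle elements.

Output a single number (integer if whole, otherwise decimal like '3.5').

Answer: 11.5

Derivation:
Step 1: insert 19 -> lo=[19] (size 1, max 19) hi=[] (size 0) -> median=19
Step 2: insert 4 -> lo=[4] (size 1, max 4) hi=[19] (size 1, min 19) -> median=11.5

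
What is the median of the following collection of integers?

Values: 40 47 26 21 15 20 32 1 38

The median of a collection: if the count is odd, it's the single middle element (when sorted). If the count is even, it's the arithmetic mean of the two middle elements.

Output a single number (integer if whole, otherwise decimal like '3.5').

Answer: 26

Derivation:
Step 1: insert 40 -> lo=[40] (size 1, max 40) hi=[] (size 0) -> median=40
Step 2: insert 47 -> lo=[40] (size 1, max 40) hi=[47] (size 1, min 47) -> median=43.5
Step 3: insert 26 -> lo=[26, 40] (size 2, max 40) hi=[47] (size 1, min 47) -> median=40
Step 4: insert 21 -> lo=[21, 26] (size 2, max 26) hi=[40, 47] (size 2, min 40) -> median=33
Step 5: insert 15 -> lo=[15, 21, 26] (size 3, max 26) hi=[40, 47] (size 2, min 40) -> median=26
Step 6: insert 20 -> lo=[15, 20, 21] (size 3, max 21) hi=[26, 40, 47] (size 3, min 26) -> median=23.5
Step 7: insert 32 -> lo=[15, 20, 21, 26] (size 4, max 26) hi=[32, 40, 47] (size 3, min 32) -> median=26
Step 8: insert 1 -> lo=[1, 15, 20, 21] (size 4, max 21) hi=[26, 32, 40, 47] (size 4, min 26) -> median=23.5
Step 9: insert 38 -> lo=[1, 15, 20, 21, 26] (size 5, max 26) hi=[32, 38, 40, 47] (size 4, min 32) -> median=26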